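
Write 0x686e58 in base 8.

0o32067130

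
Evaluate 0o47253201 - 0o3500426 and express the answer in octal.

0o43552553

Subtract column by column in base 8:
  1-6 → 3 (borrow)
  0-2-1 → 5 (borrow)
  2-4-1 → 5 (borrow)
  3-0-1 → 2
  5-0 → 5
  2-5 → 5 (borrow)
  7-3-1 → 3
  4-0 → 4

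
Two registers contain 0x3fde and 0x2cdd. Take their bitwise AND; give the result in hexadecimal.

0x2cdc

AND each hex digit independently (no carries):
  3&2=2, f&c=c, d&d=d, e&d=c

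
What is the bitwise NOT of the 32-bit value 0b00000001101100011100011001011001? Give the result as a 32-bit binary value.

0b11111110010011100011100110100110

Invert each bit: 00000001101100011100011001011001 → 11111110010011100011100110100110.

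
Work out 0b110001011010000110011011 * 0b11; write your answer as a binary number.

0b10010100001110010011010001

Multiply each base-2 digit by 3, carrying:
  1×3 = 3 → write 1 carry 1
  1×3+1 = 4 → write 0 carry 2
  0×3+2 = 2 → write 0 carry 1
  1×3+1 = 4 → write 0 carry 2
  1×3+2 = 5 → write 1 carry 2
  0×3+2 = 2 → write 0 carry 1
  0×3+1 = 1 → write 1
  1×3 = 3 → write 1 carry 1
  1×3+1 = 4 → write 0 carry 2
  0×3+2 = 2 → write 0 carry 1
  0×3+1 = 1 → write 1
  0×3 = 0 → write 0
  0×3 = 0 → write 0
  1×3 = 3 → write 1 carry 1
  0×3+1 = 1 → write 1
  1×3 = 3 → write 1 carry 1
  1×3+1 = 4 → write 0 carry 2
  0×3+2 = 2 → write 0 carry 1
  1×3+1 = 4 → write 0 carry 2
  0×3+2 = 2 → write 0 carry 1
  0×3+1 = 1 → write 1
  0×3 = 0 → write 0
  1×3 = 3 → write 1 carry 1
  1×3+1 = 4 → write 0 carry 2
  remaining carry: 10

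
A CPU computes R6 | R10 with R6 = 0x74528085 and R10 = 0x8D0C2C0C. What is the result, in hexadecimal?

0xFD5EAC8D

OR each hex digit independently (no carries):
  7|8=F, 4|D=D, 5|0=5, 2|C=E, 8|2=A, 0|C=C, 8|0=8, 5|C=D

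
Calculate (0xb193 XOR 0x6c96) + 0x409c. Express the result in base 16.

0x11da1

First 0xb193 XOR 0x6c96 = 0xdd05.
Add column by column in base 16, right to left:
  5+c = 1 carry 1
  0+9+1 = a
  d+0 = d
  d+4 = 1 carry 1
  final carry 1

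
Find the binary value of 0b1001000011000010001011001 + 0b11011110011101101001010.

0b1100100001011111110100011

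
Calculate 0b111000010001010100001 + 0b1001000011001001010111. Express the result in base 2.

0b10000000101010011111000

Add column by column in base 2, right to left:
  1+1 = 0 carry 1
  0+1+1 = 0 carry 1
  0+1+1 = 0 carry 1
  0+0+1 = 1
  0+1 = 1
  1+0 = 1
  0+1 = 1
  1+0 = 1
  0+0 = 0
  1+1 = 0 carry 1
  0+0+1 = 1
  0+0 = 0
  0+1 = 1
  1+1 = 0 carry 1
  0+0+1 = 1
  0+0 = 0
  0+0 = 0
  0+0 = 0
  1+1 = 0 carry 1
  1+0+1 = 0 carry 1
  1+0+1 = 0 carry 1
  0+1+1 = 0 carry 1
  final carry 1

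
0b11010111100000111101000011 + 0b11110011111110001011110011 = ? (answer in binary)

0b111001011011111001000110110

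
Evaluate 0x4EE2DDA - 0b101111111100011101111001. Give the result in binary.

0x4EE2DDA = 0b100111011100010110111011010 in binary.
Subtract column by column in base 2:
  0-1 → 1 (borrow)
  1-0-1 → 0
  0-0 → 0
  1-1 → 0
  1-1 → 0
  0-1 → 1 (borrow)
  1-1-1 → 1 (borrow)
  1-0-1 → 0
  1-1 → 0
  0-1 → 1 (borrow)
  1-1-1 → 1 (borrow)
  1-0-1 → 0
  0-0 → 0
  1-0 → 1
  0-1 → 1 (borrow)
  0-1-1 → 0 (borrow)
  0-1-1 → 0 (borrow)
  1-1-1 → 1 (borrow)
  1-1-1 → 1 (borrow)
  1-1-1 → 1 (borrow)
  0-1-1 → 0 (borrow)
  1-1-1 → 1 (borrow)
  1-0-1 → 0
  1-1 → 0
  0-0 → 0
  0-0 → 0
  1-0 → 1

0b100001011100110011001100001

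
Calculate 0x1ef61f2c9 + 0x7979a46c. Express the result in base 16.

0x268db9735

Add column by column in base 16, right to left:
  9+c = 5 carry 1
  c+6+1 = 3 carry 1
  2+4+1 = 7
  f+a = 9 carry 1
  1+9+1 = b
  6+7 = d
  f+9 = 8 carry 1
  e+7+1 = 6 carry 1
  1+0+1 = 2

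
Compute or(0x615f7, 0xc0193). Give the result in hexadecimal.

OR each hex digit independently (no carries):
  6|c=e, 1|0=1, 5|1=5, f|9=f, 7|3=7

0xe15f7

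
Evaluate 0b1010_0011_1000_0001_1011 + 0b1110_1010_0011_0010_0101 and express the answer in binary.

0b110001101101101000000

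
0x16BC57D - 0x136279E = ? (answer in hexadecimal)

0x359DDF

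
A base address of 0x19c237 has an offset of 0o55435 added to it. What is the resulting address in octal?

0o6416524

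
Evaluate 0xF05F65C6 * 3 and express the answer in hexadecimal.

0x2D11E3152

Multiply each base-16 digit by 3, carrying:
  6×3 = 18 → write 2 carry 1
  C×3+1 = 37 → write 5 carry 2
  5×3+2 = 17 → write 1 carry 1
  6×3+1 = 19 → write 3 carry 1
  F×3+1 = 46 → write E carry 2
  5×3+2 = 17 → write 1 carry 1
  0×3+1 = 1 → write 1
  F×3 = 45 → write D carry 2
  remaining carry: 2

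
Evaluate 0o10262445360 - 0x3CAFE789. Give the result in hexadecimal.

0o10262445360 = 0x42CA4AF0 in hexadecimal.
Subtract column by column in base 16:
  0-9 → 7 (borrow)
  F-8-1 → 6
  A-7 → 3
  4-E → 6 (borrow)
  A-F-1 → A (borrow)
  C-A-1 → 1
  2-C → 6 (borrow)
  4-3-1 → 0

0x61A6367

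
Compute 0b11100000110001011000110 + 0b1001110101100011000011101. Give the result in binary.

0b1101010110010100011100011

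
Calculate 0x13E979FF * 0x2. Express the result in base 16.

Multiply each base-16 digit by 2, carrying:
  F×2 = 30 → write E carry 1
  F×2+1 = 31 → write F carry 1
  9×2+1 = 19 → write 3 carry 1
  7×2+1 = 15 → write F
  9×2 = 18 → write 2 carry 1
  E×2+1 = 29 → write D carry 1
  3×2+1 = 7 → write 7
  1×2 = 2 → write 2

0x27D2F3FE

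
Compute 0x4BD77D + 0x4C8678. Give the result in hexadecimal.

0x985DF5

Add column by column in base 16, right to left:
  D+8 = 5 carry 1
  7+7+1 = F
  7+6 = D
  D+8 = 5 carry 1
  B+C+1 = 8 carry 1
  4+4+1 = 9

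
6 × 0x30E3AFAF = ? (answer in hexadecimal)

0x125561E1A

Multiply each base-16 digit by 6, carrying:
  F×6 = 90 → write A carry 5
  A×6+5 = 65 → write 1 carry 4
  F×6+4 = 94 → write E carry 5
  A×6+5 = 65 → write 1 carry 4
  3×6+4 = 22 → write 6 carry 1
  E×6+1 = 85 → write 5 carry 5
  0×6+5 = 5 → write 5
  3×6 = 18 → write 2 carry 1
  remaining carry: 1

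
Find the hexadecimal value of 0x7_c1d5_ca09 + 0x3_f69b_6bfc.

0xbb8713605

Add column by column in base 16, right to left:
  9+c = 5 carry 1
  0+f+1 = 0 carry 1
  a+b+1 = 6 carry 1
  c+6+1 = 3 carry 1
  5+b+1 = 1 carry 1
  d+9+1 = 7 carry 1
  1+6+1 = 8
  c+f = b carry 1
  7+3+1 = b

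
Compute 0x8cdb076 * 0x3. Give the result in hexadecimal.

0x1a691162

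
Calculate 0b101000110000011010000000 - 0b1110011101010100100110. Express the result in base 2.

Subtract column by column in base 2:
  0-0 → 0
  0-1 → 1 (borrow)
  0-1-1 → 0 (borrow)
  0-0-1 → 1 (borrow)
  0-0-1 → 1 (borrow)
  0-1-1 → 0 (borrow)
  0-0-1 → 1 (borrow)
  1-0-1 → 0
  0-1 → 1 (borrow)
  1-0-1 → 0
  1-1 → 0
  0-0 → 0
  0-1 → 1 (borrow)
  0-0-1 → 1 (borrow)
  0-1-1 → 0 (borrow)
  0-1-1 → 0 (borrow)
  1-1-1 → 1 (borrow)
  1-0-1 → 0
  0-0 → 0
  0-1 → 1 (borrow)
  0-1-1 → 0 (borrow)
  1-1-1 → 1 (borrow)
  0-0-1 → 1 (borrow)
  1-0-1 → 0

0b11010010011000101011010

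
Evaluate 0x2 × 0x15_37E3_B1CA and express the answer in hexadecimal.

Multiply each base-16 digit by 2, carrying:
  A×2 = 20 → write 4 carry 1
  C×2+1 = 25 → write 9 carry 1
  1×2+1 = 3 → write 3
  B×2 = 22 → write 6 carry 1
  3×2+1 = 7 → write 7
  E×2 = 28 → write C carry 1
  7×2+1 = 15 → write F
  3×2 = 6 → write 6
  5×2 = 10 → write A
  1×2 = 2 → write 2

0x2A6FC76394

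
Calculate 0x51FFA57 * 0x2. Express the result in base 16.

Multiply each base-16 digit by 2, carrying:
  7×2 = 14 → write E
  5×2 = 10 → write A
  A×2 = 20 → write 4 carry 1
  F×2+1 = 31 → write F carry 1
  F×2+1 = 31 → write F carry 1
  1×2+1 = 3 → write 3
  5×2 = 10 → write A

0xA3FF4AE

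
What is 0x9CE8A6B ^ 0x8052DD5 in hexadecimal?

0x1CBA7BE

XOR each hex digit independently (no carries):
  9^8=1, C^0=C, E^5=B, 8^2=A, A^D=7, 6^D=B, B^5=E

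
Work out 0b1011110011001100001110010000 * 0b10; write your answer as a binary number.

Multiply each base-2 digit by 2, carrying:
  0×2 = 0 → write 0
  0×2 = 0 → write 0
  0×2 = 0 → write 0
  0×2 = 0 → write 0
  1×2 = 2 → write 0 carry 1
  0×2+1 = 1 → write 1
  0×2 = 0 → write 0
  1×2 = 2 → write 0 carry 1
  1×2+1 = 3 → write 1 carry 1
  1×2+1 = 3 → write 1 carry 1
  0×2+1 = 1 → write 1
  0×2 = 0 → write 0
  0×2 = 0 → write 0
  0×2 = 0 → write 0
  1×2 = 2 → write 0 carry 1
  1×2+1 = 3 → write 1 carry 1
  0×2+1 = 1 → write 1
  0×2 = 0 → write 0
  1×2 = 2 → write 0 carry 1
  1×2+1 = 3 → write 1 carry 1
  0×2+1 = 1 → write 1
  0×2 = 0 → write 0
  1×2 = 2 → write 0 carry 1
  1×2+1 = 3 → write 1 carry 1
  1×2+1 = 3 → write 1 carry 1
  1×2+1 = 3 → write 1 carry 1
  0×2+1 = 1 → write 1
  1×2 = 2 → write 0 carry 1
  remaining carry: 1

0b10111100110011000011100100000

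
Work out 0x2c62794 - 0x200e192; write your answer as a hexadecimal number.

0xc54602

Subtract column by column in base 16:
  4-2 → 2
  9-9 → 0
  7-1 → 6
  2-e → 4 (borrow)
  6-0-1 → 5
  c-0 → c
  2-2 → 0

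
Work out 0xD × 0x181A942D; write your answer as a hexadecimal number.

Multiply each base-16 digit by 13, carrying:
  D×13 = 169 → write 9 carry 10
  2×13+10 = 36 → write 4 carry 2
  4×13+2 = 54 → write 6 carry 3
  9×13+3 = 120 → write 8 carry 7
  A×13+7 = 137 → write 9 carry 8
  1×13+8 = 21 → write 5 carry 1
  8×13+1 = 105 → write 9 carry 6
  1×13+6 = 19 → write 3 carry 1
  remaining carry: 1

0x139598649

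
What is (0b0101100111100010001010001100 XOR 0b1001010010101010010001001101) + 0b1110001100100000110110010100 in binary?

First 0b0101100111100010001010001100 XOR 0b1001010010101010010001001101 = 0b1100110101001000011011000001.
Add column by column in base 2, right to left:
  1+0 = 1
  0+0 = 0
  0+1 = 1
  0+0 = 0
  0+1 = 1
  0+0 = 0
  1+0 = 1
  1+1 = 0 carry 1
  0+1+1 = 0 carry 1
  1+0+1 = 0 carry 1
  1+1+1 = 1 carry 1
  0+1+1 = 0 carry 1
  0+0+1 = 1
  0+0 = 0
  0+0 = 0
  1+0 = 1
  0+0 = 0
  0+1 = 1
  1+0 = 1
  0+0 = 0
  1+1 = 0 carry 1
  0+1+1 = 0 carry 1
  1+0+1 = 0 carry 1
  1+0+1 = 0 carry 1
  0+0+1 = 1
  0+1 = 1
  1+1 = 0 carry 1
  1+1+1 = 1 carry 1
  final carry 1

0b11011000001101001010001010101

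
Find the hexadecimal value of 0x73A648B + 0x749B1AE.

0xE841639

Add column by column in base 16, right to left:
  B+E = 9 carry 1
  8+A+1 = 3 carry 1
  4+1+1 = 6
  6+B = 1 carry 1
  A+9+1 = 4 carry 1
  3+4+1 = 8
  7+7 = E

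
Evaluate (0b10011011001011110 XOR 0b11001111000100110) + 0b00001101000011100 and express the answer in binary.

0b1100001010010100

First 0b10011011001011110 XOR 0b11001111000100110 = 0b01010100001111000.
Add column by column in base 2, right to left:
  0+0 = 0
  0+0 = 0
  0+1 = 1
  1+1 = 0 carry 1
  1+1+1 = 1 carry 1
  1+0+1 = 0 carry 1
  1+0+1 = 0 carry 1
  0+0+1 = 1
  0+0 = 0
  0+1 = 1
  0+0 = 0
  1+1 = 0 carry 1
  0+1+1 = 0 carry 1
  1+0+1 = 0 carry 1
  0+0+1 = 1
  1+0 = 1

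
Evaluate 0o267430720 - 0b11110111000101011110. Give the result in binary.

0b10110011101100000001110010

0o267430720 = 0b10110111100011000111010000 in binary.
Subtract column by column in base 2:
  0-0 → 0
  0-1 → 1 (borrow)
  0-1-1 → 0 (borrow)
  0-1-1 → 0 (borrow)
  1-1-1 → 1 (borrow)
  0-0-1 → 1 (borrow)
  1-1-1 → 1 (borrow)
  1-0-1 → 0
  1-1 → 0
  0-0 → 0
  0-0 → 0
  0-0 → 0
  1-1 → 0
  1-1 → 0
  0-1 → 1 (borrow)
  0-0-1 → 1 (borrow)
  0-1-1 → 0 (borrow)
  1-1-1 → 1 (borrow)
  1-1-1 → 1 (borrow)
  1-1-1 → 1 (borrow)
  1-0-1 → 0
  0-0 → 0
  1-0 → 1
  1-0 → 1
  0-0 → 0
  1-0 → 1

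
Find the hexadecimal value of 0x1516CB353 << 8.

Shifting left by 8 bits = 2 hex digits: append 2 zeros.

0x1516CB35300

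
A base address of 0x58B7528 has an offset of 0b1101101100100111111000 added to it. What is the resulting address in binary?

0x58B7528 = 0b101100010110111010100101000 in binary.
Add column by column in base 2, right to left:
  0+0 = 0
  0+0 = 0
  0+0 = 0
  1+1 = 0 carry 1
  0+1+1 = 0 carry 1
  1+1+1 = 1 carry 1
  0+1+1 = 0 carry 1
  0+1+1 = 0 carry 1
  1+1+1 = 1 carry 1
  0+0+1 = 1
  1+0 = 1
  0+1 = 1
  1+0 = 1
  1+0 = 1
  1+1 = 0 carry 1
  0+1+1 = 0 carry 1
  1+0+1 = 0 carry 1
  1+1+1 = 1 carry 1
  0+1+1 = 0 carry 1
  1+0+1 = 0 carry 1
  0+1+1 = 0 carry 1
  0+1+1 = 0 carry 1
  0+0+1 = 1
  1+0 = 1
  1+0 = 1
  0+0 = 0
  1+0 = 1

0b101110000100011111100100000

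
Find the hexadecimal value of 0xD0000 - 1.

The trailing 4 digits are 0, so subtracting 1 borrows through: they become F and the next digit up decrements.

0xCFFFF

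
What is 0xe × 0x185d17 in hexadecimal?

0x1551742

Multiply each base-16 digit by 14, carrying:
  7×14 = 98 → write 2 carry 6
  1×14+6 = 20 → write 4 carry 1
  d×14+1 = 183 → write 7 carry 11
  5×14+11 = 81 → write 1 carry 5
  8×14+5 = 117 → write 5 carry 7
  1×14+7 = 21 → write 5 carry 1
  remaining carry: 1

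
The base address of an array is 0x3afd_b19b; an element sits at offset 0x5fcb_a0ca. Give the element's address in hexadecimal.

Add column by column in base 16, right to left:
  b+a = 5 carry 1
  9+c+1 = 6 carry 1
  1+0+1 = 2
  b+a = 5 carry 1
  d+b+1 = 9 carry 1
  f+c+1 = c carry 1
  a+f+1 = a carry 1
  3+5+1 = 9

0x9ac95265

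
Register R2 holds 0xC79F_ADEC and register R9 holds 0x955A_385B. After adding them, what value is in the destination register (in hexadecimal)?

Add column by column in base 16, right to left:
  C+B = 7 carry 1
  E+5+1 = 4 carry 1
  D+8+1 = 6 carry 1
  A+3+1 = E
  F+A = 9 carry 1
  9+5+1 = F
  7+5 = C
  C+9 = 5 carry 1
  final carry 1

0x15CF9E647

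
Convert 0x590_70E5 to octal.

0o544070345

Expand each hex digit to 4 bits: 5=0101 9=1001 0=0000 7=0111 0=0000 E=1110 5=0101.
Group the bits in threes: 101 100 100 000 111 000 011 100 101 → 544070345.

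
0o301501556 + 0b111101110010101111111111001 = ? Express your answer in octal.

0b111101110010101111111111001 = 0o756257771 in octal.
Add column by column in base 8, right to left:
  6+1 = 7
  5+7 = 4 carry 1
  5+7+1 = 5 carry 1
  1+7+1 = 1 carry 1
  0+5+1 = 6
  5+2 = 7
  1+6 = 7
  0+5 = 5
  3+7 = 2 carry 1
  final carry 1

0o1257761547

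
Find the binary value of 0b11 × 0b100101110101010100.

0b1110001011111111100

Multiply each base-2 digit by 3, carrying:
  0×3 = 0 → write 0
  0×3 = 0 → write 0
  1×3 = 3 → write 1 carry 1
  0×3+1 = 1 → write 1
  1×3 = 3 → write 1 carry 1
  0×3+1 = 1 → write 1
  1×3 = 3 → write 1 carry 1
  0×3+1 = 1 → write 1
  1×3 = 3 → write 1 carry 1
  0×3+1 = 1 → write 1
  1×3 = 3 → write 1 carry 1
  1×3+1 = 4 → write 0 carry 2
  1×3+2 = 5 → write 1 carry 2
  0×3+2 = 2 → write 0 carry 1
  1×3+1 = 4 → write 0 carry 2
  0×3+2 = 2 → write 0 carry 1
  0×3+1 = 1 → write 1
  1×3 = 3 → write 1 carry 1
  remaining carry: 1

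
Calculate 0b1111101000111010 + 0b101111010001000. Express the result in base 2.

Add column by column in base 2, right to left:
  0+0 = 0
  1+0 = 1
  0+0 = 0
  1+1 = 0 carry 1
  1+0+1 = 0 carry 1
  1+0+1 = 0 carry 1
  0+0+1 = 1
  0+1 = 1
  0+0 = 0
  1+1 = 0 carry 1
  0+1+1 = 0 carry 1
  1+1+1 = 1 carry 1
  1+1+1 = 1 carry 1
  1+0+1 = 0 carry 1
  1+1+1 = 1 carry 1
  1+0+1 = 0 carry 1
  final carry 1

0b10101100011000010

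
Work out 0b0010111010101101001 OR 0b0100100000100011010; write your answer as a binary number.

OR bit by bit (1 where either bit is 1):
  0010111010101101001
| 0100100000100011010
= 0110111010101111011

0b0110111010101111011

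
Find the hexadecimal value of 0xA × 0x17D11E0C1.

Multiply each base-16 digit by 10, carrying:
  1×10 = 10 → write A
  C×10 = 120 → write 8 carry 7
  0×10+7 = 7 → write 7
  E×10 = 140 → write C carry 8
  1×10+8 = 18 → write 2 carry 1
  1×10+1 = 11 → write B
  D×10 = 130 → write 2 carry 8
  7×10+8 = 78 → write E carry 4
  1×10+4 = 14 → write E

0xEE2B2C78A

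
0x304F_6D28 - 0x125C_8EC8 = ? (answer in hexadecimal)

0x1DF2DE60

Subtract column by column in base 16:
  8-8 → 0
  2-C → 6 (borrow)
  D-E-1 → E (borrow)
  6-8-1 → D (borrow)
  F-C-1 → 2
  4-5 → F (borrow)
  0-2-1 → D (borrow)
  3-1-1 → 1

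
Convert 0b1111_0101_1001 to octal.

Group the bits in threes: 111 101 011 001 → 7531.

0o7531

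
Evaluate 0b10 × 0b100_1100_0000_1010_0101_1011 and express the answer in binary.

Multiply each base-2 digit by 2, carrying:
  1×2 = 2 → write 0 carry 1
  1×2+1 = 3 → write 1 carry 1
  0×2+1 = 1 → write 1
  1×2 = 2 → write 0 carry 1
  1×2+1 = 3 → write 1 carry 1
  0×2+1 = 1 → write 1
  1×2 = 2 → write 0 carry 1
  0×2+1 = 1 → write 1
  0×2 = 0 → write 0
  1×2 = 2 → write 0 carry 1
  0×2+1 = 1 → write 1
  1×2 = 2 → write 0 carry 1
  0×2+1 = 1 → write 1
  0×2 = 0 → write 0
  0×2 = 0 → write 0
  0×2 = 0 → write 0
  0×2 = 0 → write 0
  0×2 = 0 → write 0
  1×2 = 2 → write 0 carry 1
  1×2+1 = 3 → write 1 carry 1
  0×2+1 = 1 → write 1
  0×2 = 0 → write 0
  1×2 = 2 → write 0 carry 1
  remaining carry: 1

0b100110000001010010110110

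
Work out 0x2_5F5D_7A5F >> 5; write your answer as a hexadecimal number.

0x12FAEBD2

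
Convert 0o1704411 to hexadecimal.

0x78909

Each octal digit is 3 bits: 1=001 7=111 0=000 4=100 4=100 1=001 1=001.
Group the bits into nibbles: 0111 1000 1001 0000 1001 → 78909.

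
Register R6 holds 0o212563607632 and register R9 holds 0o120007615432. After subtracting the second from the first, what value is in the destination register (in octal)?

Subtract column by column in base 8:
  2-2 → 0
  3-3 → 0
  6-4 → 2
  7-5 → 2
  0-1 → 7 (borrow)
  6-6-1 → 7 (borrow)
  3-7-1 → 3 (borrow)
  6-0-1 → 5
  5-0 → 5
  2-0 → 2
  1-2 → 7 (borrow)
  2-1-1 → 0

0o72553772200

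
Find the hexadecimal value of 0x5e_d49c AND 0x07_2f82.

0x060480

AND each hex digit independently (no carries):
  5&0=0, e&7=6, d&2=0, 4&f=4, 9&8=8, c&2=0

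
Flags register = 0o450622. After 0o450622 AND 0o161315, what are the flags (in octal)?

0o040200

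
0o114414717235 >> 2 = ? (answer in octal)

2 bits is not a whole number of base-8 digits; in binary: 1001100100001100111001111010011101 >> 2 = 10011001000011001110011110100111.

0o23103163647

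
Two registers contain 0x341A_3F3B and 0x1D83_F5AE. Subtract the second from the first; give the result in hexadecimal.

0x1696498D

Subtract column by column in base 16:
  B-E → D (borrow)
  3-A-1 → 8 (borrow)
  F-5-1 → 9
  3-F → 4 (borrow)
  A-3-1 → 6
  1-8 → 9 (borrow)
  4-D-1 → 6 (borrow)
  3-1-1 → 1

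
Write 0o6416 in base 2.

Each octal digit is 3 bits: 6=110 4=100 1=001 6=110.

0b110100001110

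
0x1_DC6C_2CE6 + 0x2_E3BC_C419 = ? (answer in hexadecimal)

0x4C028F0FF

Add column by column in base 16, right to left:
  6+9 = F
  E+1 = F
  C+4 = 0 carry 1
  2+C+1 = F
  C+C = 8 carry 1
  6+B+1 = 2 carry 1
  C+3+1 = 0 carry 1
  D+E+1 = C carry 1
  1+2+1 = 4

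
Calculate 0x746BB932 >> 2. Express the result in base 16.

0x1D1AEE4C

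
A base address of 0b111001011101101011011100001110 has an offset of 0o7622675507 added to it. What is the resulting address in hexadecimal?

0b111001011101101011011100001110 = 0x3976b70e in hexadecimal.
0o7622675507 = 0x3e4b7b47 in hexadecimal.
Add column by column in base 16, right to left:
  e+7 = 5 carry 1
  0+4+1 = 5
  7+b = 2 carry 1
  b+7+1 = 3 carry 1
  6+b+1 = 2 carry 1
  7+4+1 = c
  9+e = 7 carry 1
  3+3+1 = 7

0x77c23255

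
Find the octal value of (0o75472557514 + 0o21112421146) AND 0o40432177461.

0o400000460

Add column by column in base 8, right to left:
  4+6 = 2 carry 1
  1+4+1 = 6
  5+1 = 6
  7+1 = 0 carry 1
  5+2+1 = 0 carry 1
  5+4+1 = 2 carry 1
  2+2+1 = 5
  7+1 = 0 carry 1
  4+1+1 = 6
  5+1 = 6
  7+2 = 1 carry 1
  final carry 1
Sum = 0o116605200662; now AND with 0o40432177461:
  1&0=0, 1&4=0, 6&0=0, 6&4=4, 0&3=0, 5&2=0, 2&1=0, 0&7=0, 0&7=0, 6&4=4, 6&6=6, 2&1=0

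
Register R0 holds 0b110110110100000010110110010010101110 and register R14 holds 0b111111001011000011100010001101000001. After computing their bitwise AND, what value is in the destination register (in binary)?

AND bit by bit (1 only where both bits are 1):
  110110110100000010110110010010101110
& 111111001011000011100010001101000001
= 110110000000000010100010000000000000

0b110110000000000010100010000000000000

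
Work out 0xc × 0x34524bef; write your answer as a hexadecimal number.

Multiply each base-16 digit by 12, carrying:
  f×12 = 180 → write 4 carry 11
  e×12+11 = 179 → write 3 carry 11
  b×12+11 = 143 → write f carry 8
  4×12+8 = 56 → write 8 carry 3
  2×12+3 = 27 → write b carry 1
  5×12+1 = 61 → write d carry 3
  4×12+3 = 51 → write 3 carry 3
  3×12+3 = 39 → write 7 carry 2
  remaining carry: 2

0x273db8f34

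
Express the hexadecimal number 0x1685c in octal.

Expand each hex digit to 4 bits: 1=0001 6=0110 8=1000 5=0101 c=1100.
Group the bits in threes: 010 110 100 001 011 100 → 264134.

0o264134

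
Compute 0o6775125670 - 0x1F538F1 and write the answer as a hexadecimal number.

0o6775125670 = 0x37F4ABB8 in hexadecimal.
Subtract column by column in base 16:
  8-1 → 7
  B-F → C (borrow)
  B-8-1 → 2
  A-3 → 7
  4-5 → F (borrow)
  F-F-1 → F (borrow)
  7-1-1 → 5
  3-0 → 3

0x35FF72C7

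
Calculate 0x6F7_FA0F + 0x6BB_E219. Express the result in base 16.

0xDB3DC28

Add column by column in base 16, right to left:
  F+9 = 8 carry 1
  0+1+1 = 2
  A+2 = C
  F+E = D carry 1
  7+B+1 = 3 carry 1
  F+B+1 = B carry 1
  6+6+1 = D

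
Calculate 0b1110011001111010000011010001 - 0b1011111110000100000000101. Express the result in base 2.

0b1100111010001001100011001100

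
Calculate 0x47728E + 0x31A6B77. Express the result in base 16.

0x361DE05

Add column by column in base 16, right to left:
  E+7 = 5 carry 1
  8+7+1 = 0 carry 1
  2+B+1 = E
  7+6 = D
  7+A = 1 carry 1
  4+1+1 = 6
  0+3 = 3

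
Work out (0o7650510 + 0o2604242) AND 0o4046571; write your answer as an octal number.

Add column by column in base 8, right to left:
  0+2 = 2
  1+4 = 5
  5+2 = 7
  0+4 = 4
  5+0 = 5
  6+6 = 4 carry 1
  7+2+1 = 2 carry 1
  final carry 1
Sum = 0o12454752; now AND with 0o4046571:
  1&0=0, 2&4=0, 4&0=0, 5&4=4, 4&6=4, 7&5=5, 5&7=5, 2&1=0

0o44550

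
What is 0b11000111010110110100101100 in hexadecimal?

0x31D6D2C

Group the bits into nibbles: 0011 0001 1101 0110 1101 0010 1100 → 31D6D2C.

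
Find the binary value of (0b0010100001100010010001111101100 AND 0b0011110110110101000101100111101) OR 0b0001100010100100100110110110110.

0b11100010100100100111110111110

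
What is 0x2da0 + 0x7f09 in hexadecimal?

Add column by column in base 16, right to left:
  0+9 = 9
  a+0 = a
  d+f = c carry 1
  2+7+1 = a

0xaca9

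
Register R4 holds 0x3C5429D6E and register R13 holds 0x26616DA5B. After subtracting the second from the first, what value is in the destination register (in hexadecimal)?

0x15F2BC313

Subtract column by column in base 16:
  E-B → 3
  6-5 → 1
  D-A → 3
  9-D → C (borrow)
  2-6-1 → B (borrow)
  4-1-1 → 2
  5-6 → F (borrow)
  C-6-1 → 5
  3-2 → 1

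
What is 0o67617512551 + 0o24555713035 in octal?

Add column by column in base 8, right to left:
  1+5 = 6
  5+3 = 0 carry 1
  5+0+1 = 6
  2+3 = 5
  1+1 = 2
  5+7 = 4 carry 1
  7+5+1 = 5 carry 1
  1+5+1 = 7
  6+5 = 3 carry 1
  7+4+1 = 4 carry 1
  6+2+1 = 1 carry 1
  final carry 1

0o114375425606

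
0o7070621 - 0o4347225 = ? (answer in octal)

0o2521374

Subtract column by column in base 8:
  1-5 → 4 (borrow)
  2-2-1 → 7 (borrow)
  6-2-1 → 3
  0-7 → 1 (borrow)
  7-4-1 → 2
  0-3 → 5 (borrow)
  7-4-1 → 2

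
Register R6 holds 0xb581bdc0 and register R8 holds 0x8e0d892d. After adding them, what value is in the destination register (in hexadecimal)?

0x1438f46ed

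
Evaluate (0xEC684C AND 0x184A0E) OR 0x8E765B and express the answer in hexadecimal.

0x8E7E5F

0xEC684C AND 0x184A0E = 0x08480C.
Then OR with 0x8E765B.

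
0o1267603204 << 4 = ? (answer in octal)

0o25574064100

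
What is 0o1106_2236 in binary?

Each octal digit is 3 bits: 1=001 1=001 0=000 6=110 2=010 2=010 3=011 6=110.

0b1001000110010010011110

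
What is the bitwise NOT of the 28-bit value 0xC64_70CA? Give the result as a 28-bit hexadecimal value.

0x39B8F35

Each hex digit d becomes F−d:
  C→3, 6→9, 4→B, 7→8, 0→F, C→3, A→5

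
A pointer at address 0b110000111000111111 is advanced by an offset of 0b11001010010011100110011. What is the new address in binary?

0b11010000011010101110010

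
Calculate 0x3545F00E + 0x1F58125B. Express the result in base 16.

0x549E0269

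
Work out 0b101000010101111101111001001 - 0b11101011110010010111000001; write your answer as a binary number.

Subtract column by column in base 2:
  1-1 → 0
  0-0 → 0
  0-0 → 0
  1-0 → 1
  0-0 → 0
  0-0 → 0
  1-1 → 0
  1-1 → 0
  1-1 → 0
  1-0 → 1
  0-1 → 1 (borrow)
  1-0-1 → 0
  1-0 → 1
  1-1 → 0
  1-0 → 1
  1-0 → 1
  0-1 → 1 (borrow)
  1-1-1 → 1 (borrow)
  0-1-1 → 0 (borrow)
  1-1-1 → 1 (borrow)
  0-0-1 → 1 (borrow)
  0-1-1 → 0 (borrow)
  0-0-1 → 1 (borrow)
  0-1-1 → 0 (borrow)
  1-1-1 → 1 (borrow)
  0-1-1 → 0 (borrow)
  1-0-1 → 0

0b1010110111101011000001000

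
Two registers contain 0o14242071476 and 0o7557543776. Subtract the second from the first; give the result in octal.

0o4462325500

Subtract column by column in base 8:
  6-6 → 0
  7-7 → 0
  4-7 → 5 (borrow)
  1-3-1 → 5 (borrow)
  7-4-1 → 2
  0-5 → 3 (borrow)
  2-7-1 → 2 (borrow)
  4-5-1 → 6 (borrow)
  2-5-1 → 4 (borrow)
  4-7-1 → 4 (borrow)
  1-0-1 → 0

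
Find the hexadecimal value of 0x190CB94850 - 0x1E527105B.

Subtract column by column in base 16:
  0-B → 5 (borrow)
  5-5-1 → F (borrow)
  8-0-1 → 7
  4-1 → 3
  9-7 → 2
  B-2 → 9
  C-5 → 7
  0-E → 2 (borrow)
  9-1-1 → 7
  1-0 → 1

0x17279237F5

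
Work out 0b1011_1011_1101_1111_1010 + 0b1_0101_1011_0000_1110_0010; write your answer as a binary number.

0b1000010110111011011100

Add column by column in base 2, right to left:
  0+0 = 0
  1+1 = 0 carry 1
  0+0+1 = 1
  1+0 = 1
  1+0 = 1
  1+1 = 0 carry 1
  1+1+1 = 1 carry 1
  1+1+1 = 1 carry 1
  1+0+1 = 0 carry 1
  0+0+1 = 1
  1+0 = 1
  1+0 = 1
  1+1 = 0 carry 1
  1+1+1 = 1 carry 1
  0+0+1 = 1
  1+1 = 0 carry 1
  1+1+1 = 1 carry 1
  1+0+1 = 0 carry 1
  0+1+1 = 0 carry 1
  1+0+1 = 0 carry 1
  0+1+1 = 0 carry 1
  final carry 1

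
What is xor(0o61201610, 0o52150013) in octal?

XOR each oct digit independently (no carries):
  6^5=3, 1^2=3, 2^1=3, 0^5=5, 1^0=1, 6^0=6, 1^1=0, 0^3=3

0o33351603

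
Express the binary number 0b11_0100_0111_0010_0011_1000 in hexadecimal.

Group the bits into nibbles: 0011 0100 0111 0010 0011 1000 → 347238.

0x347238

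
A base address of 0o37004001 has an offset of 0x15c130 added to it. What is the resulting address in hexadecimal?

0x91c931

0o37004001 = 0x7c0801 in hexadecimal.
Add column by column in base 16, right to left:
  1+0 = 1
  0+3 = 3
  8+1 = 9
  0+c = c
  c+5 = 1 carry 1
  7+1+1 = 9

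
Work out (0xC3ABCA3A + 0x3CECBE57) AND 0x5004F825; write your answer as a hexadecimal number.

0x8801

Add column by column in base 16, right to left:
  A+7 = 1 carry 1
  3+5+1 = 9
  A+E = 8 carry 1
  C+B+1 = 8 carry 1
  B+C+1 = 8 carry 1
  A+E+1 = 9 carry 1
  3+C+1 = 0 carry 1
  C+3+1 = 0 carry 1
  final carry 1
Sum = 0x100988891; now AND with 0x5004F825:
  1&0=0, 0&5=0, 0&0=0, 9&0=0, 8&4=0, 8&F=8, 8&8=8, 9&2=0, 1&5=1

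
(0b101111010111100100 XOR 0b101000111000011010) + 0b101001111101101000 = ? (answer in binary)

First 0b101111010111100100 XOR 0b101000111000011010 = 0b000111101111111110.
Add column by column in base 2, right to left:
  0+0 = 0
  1+0 = 1
  1+0 = 1
  1+1 = 0 carry 1
  1+0+1 = 0 carry 1
  1+1+1 = 1 carry 1
  1+1+1 = 1 carry 1
  1+0+1 = 0 carry 1
  1+1+1 = 1 carry 1
  1+1+1 = 1 carry 1
  0+1+1 = 0 carry 1
  1+1+1 = 1 carry 1
  1+1+1 = 1 carry 1
  1+0+1 = 0 carry 1
  1+0+1 = 0 carry 1
  0+1+1 = 0 carry 1
  0+0+1 = 1
  0+1 = 1

0b110001101101100110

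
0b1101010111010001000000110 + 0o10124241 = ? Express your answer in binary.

0o10124241 = 0b1000001010100010100001 in binary.
Add column by column in base 2, right to left:
  0+1 = 1
  1+0 = 1
  1+0 = 1
  0+0 = 0
  0+0 = 0
  0+1 = 1
  0+0 = 0
  0+1 = 1
  0+0 = 0
  1+0 = 1
  0+0 = 0
  0+1 = 1
  0+0 = 0
  1+1 = 0 carry 1
  0+0+1 = 1
  1+1 = 0 carry 1
  1+0+1 = 0 carry 1
  1+0+1 = 0 carry 1
  0+0+1 = 1
  1+0 = 1
  0+0 = 0
  1+1 = 0 carry 1
  0+0+1 = 1
  1+0 = 1
  1+0 = 1

0b1110011000100101010100111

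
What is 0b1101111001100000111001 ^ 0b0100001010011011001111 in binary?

XOR bit by bit (1 where the bits differ):
  1101111001100000111001
^ 0100001010011011001111
= 1001110011111011110110

0b1001110011111011110110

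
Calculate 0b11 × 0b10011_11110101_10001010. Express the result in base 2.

0b1110111110000010011110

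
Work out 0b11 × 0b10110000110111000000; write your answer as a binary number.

0b1000010010100101000000

Multiply each base-2 digit by 3, carrying:
  0×3 = 0 → write 0
  0×3 = 0 → write 0
  0×3 = 0 → write 0
  0×3 = 0 → write 0
  0×3 = 0 → write 0
  0×3 = 0 → write 0
  1×3 = 3 → write 1 carry 1
  1×3+1 = 4 → write 0 carry 2
  1×3+2 = 5 → write 1 carry 2
  0×3+2 = 2 → write 0 carry 1
  1×3+1 = 4 → write 0 carry 2
  1×3+2 = 5 → write 1 carry 2
  0×3+2 = 2 → write 0 carry 1
  0×3+1 = 1 → write 1
  0×3 = 0 → write 0
  0×3 = 0 → write 0
  1×3 = 3 → write 1 carry 1
  1×3+1 = 4 → write 0 carry 2
  0×3+2 = 2 → write 0 carry 1
  1×3+1 = 4 → write 0 carry 2
  remaining carry: 10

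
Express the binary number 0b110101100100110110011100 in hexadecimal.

0xd64d9c

Group the bits into nibbles: 1101 0110 0100 1101 1001 1100 → d64d9c.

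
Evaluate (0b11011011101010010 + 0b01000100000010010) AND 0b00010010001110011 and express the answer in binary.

0b10010001100000

Add column by column in base 2, right to left:
  0+0 = 0
  1+1 = 0 carry 1
  0+0+1 = 1
  0+0 = 0
  1+1 = 0 carry 1
  0+0+1 = 1
  1+0 = 1
  0+0 = 0
  1+0 = 1
  1+0 = 1
  1+0 = 1
  0+1 = 1
  1+0 = 1
  1+0 = 1
  0+0 = 0
  1+1 = 0 carry 1
  1+0+1 = 0 carry 1
  final carry 1
Sum = 0b100011111101100100; now AND with 0b00010010001110011:
  100011111101100100
& 000010010001110011
= 000010010001100000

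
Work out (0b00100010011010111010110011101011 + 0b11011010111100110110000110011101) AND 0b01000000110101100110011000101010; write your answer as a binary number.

0b1000000010101100000011000001000

Add column by column in base 2, right to left:
  1+1 = 0 carry 1
  1+0+1 = 0 carry 1
  0+1+1 = 0 carry 1
  1+1+1 = 1 carry 1
  0+1+1 = 0 carry 1
  1+0+1 = 0 carry 1
  1+0+1 = 0 carry 1
  1+1+1 = 1 carry 1
  0+1+1 = 0 carry 1
  0+0+1 = 1
  1+0 = 1
  1+0 = 1
  0+0 = 0
  1+1 = 0 carry 1
  0+1+1 = 0 carry 1
  1+0+1 = 0 carry 1
  1+1+1 = 1 carry 1
  1+1+1 = 1 carry 1
  0+0+1 = 1
  1+0 = 1
  0+1 = 1
  1+1 = 0 carry 1
  1+1+1 = 1 carry 1
  0+1+1 = 0 carry 1
  0+0+1 = 1
  1+1 = 0 carry 1
  0+0+1 = 1
  0+1 = 1
  0+1 = 1
  1+0 = 1
  0+1 = 1
  0+1 = 1
Sum = 0b11111101010111110000111010001000; now AND with 0b01000000110101100110011000101010:
  11111101010111110000111010001000
& 01000000110101100110011000101010
= 01000000010101100000011000001000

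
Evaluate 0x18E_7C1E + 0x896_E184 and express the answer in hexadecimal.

0xA255DA2

Add column by column in base 16, right to left:
  E+4 = 2 carry 1
  1+8+1 = A
  C+1 = D
  7+E = 5 carry 1
  E+6+1 = 5 carry 1
  8+9+1 = 2 carry 1
  1+8+1 = A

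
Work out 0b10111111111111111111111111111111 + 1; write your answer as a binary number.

0b11000000000000000000000000000000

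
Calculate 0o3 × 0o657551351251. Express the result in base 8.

0o2417074273773

Multiply each base-8 digit by 3, carrying:
  1×3 = 3 → write 3
  5×3 = 15 → write 7 carry 1
  2×3+1 = 7 → write 7
  1×3 = 3 → write 3
  5×3 = 15 → write 7 carry 1
  3×3+1 = 10 → write 2 carry 1
  1×3+1 = 4 → write 4
  5×3 = 15 → write 7 carry 1
  5×3+1 = 16 → write 0 carry 2
  7×3+2 = 23 → write 7 carry 2
  5×3+2 = 17 → write 1 carry 2
  6×3+2 = 20 → write 4 carry 2
  remaining carry: 2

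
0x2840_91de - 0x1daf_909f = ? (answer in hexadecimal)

0xa91013f

Subtract column by column in base 16:
  e-f → f (borrow)
  d-9-1 → 3
  1-0 → 1
  9-9 → 0
  0-f → 1 (borrow)
  4-a-1 → 9 (borrow)
  8-d-1 → a (borrow)
  2-1-1 → 0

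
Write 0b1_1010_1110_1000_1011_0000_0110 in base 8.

0o153505406

Group the bits in threes: 001 101 011 101 000 101 100 000 110 → 153505406.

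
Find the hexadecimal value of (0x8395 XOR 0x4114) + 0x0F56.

First 0x8395 XOR 0x4114 = 0xC281.
Add column by column in base 16, right to left:
  1+6 = 7
  8+5 = D
  2+F = 1 carry 1
  C+0+1 = D

0xD1D7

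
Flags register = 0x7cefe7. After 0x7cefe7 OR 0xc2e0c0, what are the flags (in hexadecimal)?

0xfeefe7

OR each hex digit independently (no carries):
  7|c=f, c|2=e, e|e=e, f|0=f, e|c=e, 7|0=7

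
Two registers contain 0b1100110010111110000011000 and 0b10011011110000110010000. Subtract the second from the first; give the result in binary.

Subtract column by column in base 2:
  0-0 → 0
  0-0 → 0
  0-0 → 0
  1-0 → 1
  1-1 → 0
  0-0 → 0
  0-0 → 0
  0-1 → 1 (borrow)
  0-1-1 → 0 (borrow)
  0-0-1 → 1 (borrow)
  1-0-1 → 0
  1-0 → 1
  1-0 → 1
  1-1 → 0
  1-1 → 0
  0-1 → 1 (borrow)
  1-1-1 → 1 (borrow)
  0-0-1 → 1 (borrow)
  0-1-1 → 0 (borrow)
  1-1-1 → 1 (borrow)
  1-0-1 → 0
  0-0 → 0
  0-1 → 1 (borrow)
  1-0-1 → 0
  1-0 → 1

0b1010010111001101010001000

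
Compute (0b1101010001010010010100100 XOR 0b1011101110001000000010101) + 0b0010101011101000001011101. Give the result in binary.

First 0b1101010001010010010100100 XOR 0b1011101110001000000010101 = 0b0110111111011010010110001.
Add column by column in base 2, right to left:
  1+1 = 0 carry 1
  0+0+1 = 1
  0+1 = 1
  0+1 = 1
  1+1 = 0 carry 1
  1+0+1 = 0 carry 1
  0+1+1 = 0 carry 1
  1+0+1 = 0 carry 1
  0+0+1 = 1
  0+0 = 0
  1+0 = 1
  0+0 = 0
  1+1 = 0 carry 1
  1+0+1 = 0 carry 1
  0+1+1 = 0 carry 1
  1+1+1 = 1 carry 1
  1+1+1 = 1 carry 1
  1+0+1 = 0 carry 1
  1+1+1 = 1 carry 1
  1+0+1 = 0 carry 1
  1+1+1 = 1 carry 1
  0+0+1 = 1
  1+1 = 0 carry 1
  1+0+1 = 0 carry 1
  final carry 1

0b1001101011000010100001110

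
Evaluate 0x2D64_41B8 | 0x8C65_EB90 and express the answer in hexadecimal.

0xAD65EBB8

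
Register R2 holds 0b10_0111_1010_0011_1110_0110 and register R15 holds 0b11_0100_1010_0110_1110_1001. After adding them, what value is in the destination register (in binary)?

Add column by column in base 2, right to left:
  0+1 = 1
  1+0 = 1
  1+0 = 1
  0+1 = 1
  0+0 = 0
  1+1 = 0 carry 1
  1+1+1 = 1 carry 1
  1+1+1 = 1 carry 1
  1+0+1 = 0 carry 1
  1+1+1 = 1 carry 1
  0+1+1 = 0 carry 1
  0+0+1 = 1
  0+0 = 0
  1+1 = 0 carry 1
  0+0+1 = 1
  1+1 = 0 carry 1
  1+0+1 = 0 carry 1
  1+0+1 = 0 carry 1
  1+1+1 = 1 carry 1
  0+0+1 = 1
  0+1 = 1
  1+1 = 0 carry 1
  final carry 1

0b10111000100101011001111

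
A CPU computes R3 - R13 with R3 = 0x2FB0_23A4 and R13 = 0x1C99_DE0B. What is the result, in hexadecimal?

0x13164599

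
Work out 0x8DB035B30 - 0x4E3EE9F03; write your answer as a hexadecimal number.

0x3F714BC2D

Subtract column by column in base 16:
  0-3 → D (borrow)
  3-0-1 → 2
  B-F → C (borrow)
  5-9-1 → B (borrow)
  3-E-1 → 4 (borrow)
  0-E-1 → 1 (borrow)
  B-3-1 → 7
  D-E → F (borrow)
  8-4-1 → 3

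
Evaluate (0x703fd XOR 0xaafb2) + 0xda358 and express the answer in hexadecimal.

First 0x703fd XOR 0xaafb2 = 0xdac4f.
Add column by column in base 16, right to left:
  f+8 = 7 carry 1
  4+5+1 = a
  c+3 = f
  a+a = 4 carry 1
  d+d+1 = b carry 1
  final carry 1

0x1b4fa7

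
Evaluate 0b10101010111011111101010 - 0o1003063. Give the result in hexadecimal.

0x5171B7

0b10101010111011111101010 = 0x5577EA in hexadecimal.
0o1003063 = 0x40633 in hexadecimal.
Subtract column by column in base 16:
  A-3 → 7
  E-3 → B
  7-6 → 1
  7-0 → 7
  5-4 → 1
  5-0 → 5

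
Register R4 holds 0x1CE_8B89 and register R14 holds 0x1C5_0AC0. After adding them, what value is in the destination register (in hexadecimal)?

Add column by column in base 16, right to left:
  9+0 = 9
  8+C = 4 carry 1
  B+A+1 = 6 carry 1
  8+0+1 = 9
  E+5 = 3 carry 1
  C+C+1 = 9 carry 1
  1+1+1 = 3

0x3939649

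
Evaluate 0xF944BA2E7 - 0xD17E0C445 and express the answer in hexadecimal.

0x27C6ADEA2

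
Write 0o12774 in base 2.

0b1010111111100

Each octal digit is 3 bits: 1=001 2=010 7=111 7=111 4=100.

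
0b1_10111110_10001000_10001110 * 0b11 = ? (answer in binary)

0b101001110111001100110101010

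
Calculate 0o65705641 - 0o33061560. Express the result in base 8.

Subtract column by column in base 8:
  1-0 → 1
  4-6 → 6 (borrow)
  6-5-1 → 0
  5-1 → 4
  0-6 → 2 (borrow)
  7-0-1 → 6
  5-3 → 2
  6-3 → 3

0o32624061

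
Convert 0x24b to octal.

0o1113

Expand each hex digit to 4 bits: 2=0010 4=0100 b=1011.
Group the bits in threes: 001 001 001 011 → 1113.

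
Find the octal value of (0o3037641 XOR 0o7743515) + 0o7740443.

0o14735017

First 0o3037641 XOR 0o7743515 = 0o4774354.
Add column by column in base 8, right to left:
  4+3 = 7
  5+4 = 1 carry 1
  3+4+1 = 0 carry 1
  4+0+1 = 5
  7+4 = 3 carry 1
  7+7+1 = 7 carry 1
  4+7+1 = 4 carry 1
  final carry 1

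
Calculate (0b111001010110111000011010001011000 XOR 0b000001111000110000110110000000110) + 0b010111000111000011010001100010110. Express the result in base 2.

0b1001111110101001011111101101110100

First 0b111001010110111000011010001011000 XOR 0b000001111000110000110110000000110 = 0b111000101110001000101100001011110.
Add column by column in base 2, right to left:
  0+0 = 0
  1+1 = 0 carry 1
  1+1+1 = 1 carry 1
  1+0+1 = 0 carry 1
  1+1+1 = 1 carry 1
  0+0+1 = 1
  1+0 = 1
  0+0 = 0
  0+1 = 1
  0+1 = 1
  0+0 = 0
  1+0 = 1
  1+0 = 1
  0+1 = 1
  1+0 = 1
  0+1 = 1
  0+1 = 1
  0+0 = 0
  1+0 = 1
  0+0 = 0
  0+0 = 0
  0+1 = 1
  1+1 = 0 carry 1
  1+1+1 = 1 carry 1
  1+0+1 = 0 carry 1
  0+0+1 = 1
  1+0 = 1
  0+1 = 1
  0+1 = 1
  0+1 = 1
  1+0 = 1
  1+1 = 0 carry 1
  1+0+1 = 0 carry 1
  final carry 1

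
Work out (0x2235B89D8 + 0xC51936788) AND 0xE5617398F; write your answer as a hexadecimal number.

Add column by column in base 16, right to left:
  8+8 = 0 carry 1
  D+8+1 = 6 carry 1
  9+7+1 = 1 carry 1
  8+6+1 = F
  B+3 = E
  5+9 = E
  3+1 = 4
  2+5 = 7
  2+C = E
Sum = 0xE74EEF160; now AND with 0xE5617398F:
  E&E=E, 7&5=5, 4&6=4, E&1=0, E&7=6, F&3=3, 1&9=1, 6&8=0, 0&F=0

0xE54063100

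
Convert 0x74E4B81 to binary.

Expand each hex digit to 4 bits: 7=0111 4=0100 E=1110 4=0100 B=1011 8=1000 1=0001.

0b111010011100100101110000001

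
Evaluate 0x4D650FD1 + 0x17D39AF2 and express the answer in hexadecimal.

0x6538AAC3

Add column by column in base 16, right to left:
  1+2 = 3
  D+F = C carry 1
  F+A+1 = A carry 1
  0+9+1 = A
  5+3 = 8
  6+D = 3 carry 1
  D+7+1 = 5 carry 1
  4+1+1 = 6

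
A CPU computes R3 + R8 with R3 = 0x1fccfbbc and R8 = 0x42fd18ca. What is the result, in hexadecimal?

0x62ca1486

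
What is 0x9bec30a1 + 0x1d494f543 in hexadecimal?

0x2708125e4

Add column by column in base 16, right to left:
  1+3 = 4
  a+4 = e
  0+5 = 5
  3+f = 2 carry 1
  c+4+1 = 1 carry 1
  e+9+1 = 8 carry 1
  b+4+1 = 0 carry 1
  9+d+1 = 7 carry 1
  0+1+1 = 2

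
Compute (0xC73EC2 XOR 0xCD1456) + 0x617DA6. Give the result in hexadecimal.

0x6BA83A

First 0xC73EC2 XOR 0xCD1456 = 0x0A2A94.
Add column by column in base 16, right to left:
  4+6 = A
  9+A = 3 carry 1
  A+D+1 = 8 carry 1
  2+7+1 = A
  A+1 = B
  0+6 = 6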